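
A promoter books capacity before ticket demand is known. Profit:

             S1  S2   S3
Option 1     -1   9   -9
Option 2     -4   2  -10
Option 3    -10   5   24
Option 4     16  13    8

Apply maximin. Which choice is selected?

Row minima: Option 1=-9, Option 2=-10, Option 3=-10, Option 4=8
Best worst-case = 8 → Option 4.

Option 4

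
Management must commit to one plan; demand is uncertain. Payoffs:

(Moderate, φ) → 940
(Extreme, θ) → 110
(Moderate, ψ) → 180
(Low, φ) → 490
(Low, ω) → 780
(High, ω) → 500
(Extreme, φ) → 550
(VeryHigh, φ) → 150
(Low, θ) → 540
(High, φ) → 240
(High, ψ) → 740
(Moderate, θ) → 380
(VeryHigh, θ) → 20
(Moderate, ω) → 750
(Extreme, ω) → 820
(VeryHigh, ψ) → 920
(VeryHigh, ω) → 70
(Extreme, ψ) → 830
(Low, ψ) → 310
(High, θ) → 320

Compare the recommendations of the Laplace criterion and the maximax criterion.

Row averages: Low=530, Moderate=562.5, High=450, VeryHigh=290, Extreme=577.5
Highest average = 577.5 → Extreme.
Row maxima: Low=780, Moderate=940, High=740, VeryHigh=920, Extreme=830
Best best-case = 940 → Moderate.

laplace → Extreme; maximax → Moderate (disagree)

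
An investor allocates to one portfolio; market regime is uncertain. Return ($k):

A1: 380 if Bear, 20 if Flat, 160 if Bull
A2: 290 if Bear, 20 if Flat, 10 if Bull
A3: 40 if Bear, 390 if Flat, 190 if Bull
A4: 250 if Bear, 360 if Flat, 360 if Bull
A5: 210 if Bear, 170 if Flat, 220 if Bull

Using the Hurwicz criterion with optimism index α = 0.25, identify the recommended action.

A1: 0.25·380 + 0.75·20 = 110
A2: 0.25·290 + 0.75·10 = 80
A3: 0.25·390 + 0.75·40 = 127.5
A4: 0.25·360 + 0.75·250 = 277.5
A5: 0.25·220 + 0.75·170 = 182.5
Highest Hurwicz score = 277.5 → A4.

A4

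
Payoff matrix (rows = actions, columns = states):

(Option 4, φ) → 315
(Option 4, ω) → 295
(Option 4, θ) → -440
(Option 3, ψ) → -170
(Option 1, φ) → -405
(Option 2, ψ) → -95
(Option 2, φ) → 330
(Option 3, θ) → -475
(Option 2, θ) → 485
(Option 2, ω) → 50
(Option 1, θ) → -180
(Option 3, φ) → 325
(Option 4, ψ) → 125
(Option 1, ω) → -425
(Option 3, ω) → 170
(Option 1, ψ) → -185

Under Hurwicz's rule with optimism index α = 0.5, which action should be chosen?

Option 2

Option 1: 0.5·(-180) + 0.5·(-425) = -302.5
Option 2: 0.5·485 + 0.5·(-95) = 195
Option 3: 0.5·325 + 0.5·(-475) = -75
Option 4: 0.5·315 + 0.5·(-440) = -62.5
Highest Hurwicz score = 195 → Option 2.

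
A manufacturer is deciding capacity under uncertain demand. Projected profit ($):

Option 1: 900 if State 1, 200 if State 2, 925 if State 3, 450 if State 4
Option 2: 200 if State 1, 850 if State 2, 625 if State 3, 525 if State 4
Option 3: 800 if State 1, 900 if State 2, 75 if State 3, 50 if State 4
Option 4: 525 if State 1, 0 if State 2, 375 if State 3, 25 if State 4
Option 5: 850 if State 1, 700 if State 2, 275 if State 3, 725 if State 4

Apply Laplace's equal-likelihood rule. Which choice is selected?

Option 5

Row averages: Option 1=618.75, Option 2=550, Option 3=456.25, Option 4=231.25, Option 5=637.5
Highest average = 637.5 → Option 5.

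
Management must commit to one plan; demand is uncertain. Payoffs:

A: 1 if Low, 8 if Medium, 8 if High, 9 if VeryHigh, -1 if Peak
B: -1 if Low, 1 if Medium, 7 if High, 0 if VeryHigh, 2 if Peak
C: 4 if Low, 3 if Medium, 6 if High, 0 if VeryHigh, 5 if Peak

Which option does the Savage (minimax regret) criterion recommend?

A

Column bests: Low=4, Medium=8, High=8, VeryHigh=9, Peak=5.
A regrets: 3, 0, 0, 0, 6 → max 6
B regrets: 5, 7, 1, 9, 3 → max 9
C regrets: 0, 5, 2, 9, 0 → max 9
Smallest max regret = 6 → A.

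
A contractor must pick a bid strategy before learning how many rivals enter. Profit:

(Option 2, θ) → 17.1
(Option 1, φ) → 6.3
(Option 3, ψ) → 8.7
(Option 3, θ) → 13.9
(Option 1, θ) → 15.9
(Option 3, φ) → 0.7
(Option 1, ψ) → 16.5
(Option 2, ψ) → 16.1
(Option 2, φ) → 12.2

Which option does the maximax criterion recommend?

Row maxima: Option 1=16.5, Option 2=17.1, Option 3=13.9
Best best-case = 17.1 → Option 2.

Option 2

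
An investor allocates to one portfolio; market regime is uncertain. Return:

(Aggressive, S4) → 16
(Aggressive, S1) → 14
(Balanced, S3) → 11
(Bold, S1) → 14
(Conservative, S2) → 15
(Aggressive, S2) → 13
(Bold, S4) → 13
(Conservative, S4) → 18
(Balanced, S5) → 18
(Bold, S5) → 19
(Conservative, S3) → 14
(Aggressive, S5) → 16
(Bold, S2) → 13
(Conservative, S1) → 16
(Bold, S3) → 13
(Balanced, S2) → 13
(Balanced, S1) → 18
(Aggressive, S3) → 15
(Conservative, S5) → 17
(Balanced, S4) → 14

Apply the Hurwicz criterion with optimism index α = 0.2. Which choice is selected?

Conservative: 0.2·18 + 0.8·14 = 14.8
Balanced: 0.2·18 + 0.8·11 = 12.4
Aggressive: 0.2·16 + 0.8·13 = 13.6
Bold: 0.2·19 + 0.8·13 = 14.2
Highest Hurwicz score = 14.8 → Conservative.

Conservative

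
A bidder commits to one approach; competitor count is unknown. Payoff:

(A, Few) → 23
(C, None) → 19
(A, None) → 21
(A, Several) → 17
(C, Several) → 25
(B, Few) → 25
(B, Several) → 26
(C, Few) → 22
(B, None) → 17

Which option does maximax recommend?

Row maxima: A=23, B=26, C=25
Best best-case = 26 → B.

B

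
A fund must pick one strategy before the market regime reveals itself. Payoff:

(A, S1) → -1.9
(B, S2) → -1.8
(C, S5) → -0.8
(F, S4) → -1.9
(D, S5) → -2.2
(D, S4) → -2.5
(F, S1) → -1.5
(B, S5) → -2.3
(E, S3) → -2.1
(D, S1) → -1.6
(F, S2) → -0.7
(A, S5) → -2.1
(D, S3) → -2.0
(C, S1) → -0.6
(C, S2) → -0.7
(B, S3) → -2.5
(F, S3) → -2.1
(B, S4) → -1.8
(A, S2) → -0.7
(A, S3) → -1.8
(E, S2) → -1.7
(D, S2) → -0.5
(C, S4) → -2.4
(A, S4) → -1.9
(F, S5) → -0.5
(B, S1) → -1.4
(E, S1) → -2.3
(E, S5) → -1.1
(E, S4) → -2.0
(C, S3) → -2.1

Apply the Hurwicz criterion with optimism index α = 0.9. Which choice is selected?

A: 0.9·(-0.7) + 0.1·(-2.1) = -0.84
B: 0.9·(-1.4) + 0.1·(-2.5) = -1.51
C: 0.9·(-0.6) + 0.1·(-2.4) = -0.78
D: 0.9·(-0.5) + 0.1·(-2.5) = -0.7
E: 0.9·(-1.1) + 0.1·(-2.3) = -1.22
F: 0.9·(-0.5) + 0.1·(-2.1) = -0.66
Highest Hurwicz score = -0.66 → F.

F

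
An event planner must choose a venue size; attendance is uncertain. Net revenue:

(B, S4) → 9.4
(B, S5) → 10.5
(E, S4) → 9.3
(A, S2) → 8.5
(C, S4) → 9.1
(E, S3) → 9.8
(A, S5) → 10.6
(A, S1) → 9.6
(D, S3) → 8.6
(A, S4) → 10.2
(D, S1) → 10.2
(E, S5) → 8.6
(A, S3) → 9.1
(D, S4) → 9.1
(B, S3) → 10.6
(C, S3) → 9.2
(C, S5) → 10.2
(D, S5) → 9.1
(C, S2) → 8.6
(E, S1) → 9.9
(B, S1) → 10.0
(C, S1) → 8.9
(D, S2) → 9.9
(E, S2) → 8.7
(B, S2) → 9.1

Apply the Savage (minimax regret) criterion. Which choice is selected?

Column bests: S1=10.2, S2=9.9, S3=10.6, S4=10.2, S5=10.6.
A regrets: 0.6, 1.4, 1.5, 0.0, 0.0 → max 1.5
B regrets: 0.2, 0.8, 0.0, 0.8, 0.1 → max 0.8
C regrets: 1.3, 1.3, 1.4, 1.1, 0.4 → max 1.4
D regrets: 0.0, 0.0, 2.0, 1.1, 1.5 → max 2.0
E regrets: 0.3, 1.2, 0.8, 0.9, 2.0 → max 2.0
Smallest max regret = 0.8 → B.

B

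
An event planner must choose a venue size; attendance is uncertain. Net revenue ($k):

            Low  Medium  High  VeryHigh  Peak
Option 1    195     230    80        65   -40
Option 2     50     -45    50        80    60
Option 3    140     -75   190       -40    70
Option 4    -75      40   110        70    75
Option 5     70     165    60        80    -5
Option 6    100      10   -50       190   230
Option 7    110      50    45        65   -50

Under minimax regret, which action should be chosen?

Column bests: Low=195, Medium=230, High=190, VeryHigh=190, Peak=230.
Option 1 regrets: 0, 0, 110, 125, 270 → max 270
Option 2 regrets: 145, 275, 140, 110, 170 → max 275
Option 3 regrets: 55, 305, 0, 230, 160 → max 305
Option 4 regrets: 270, 190, 80, 120, 155 → max 270
Option 5 regrets: 125, 65, 130, 110, 235 → max 235
Option 6 regrets: 95, 220, 240, 0, 0 → max 240
Option 7 regrets: 85, 180, 145, 125, 280 → max 280
Smallest max regret = 235 → Option 5.

Option 5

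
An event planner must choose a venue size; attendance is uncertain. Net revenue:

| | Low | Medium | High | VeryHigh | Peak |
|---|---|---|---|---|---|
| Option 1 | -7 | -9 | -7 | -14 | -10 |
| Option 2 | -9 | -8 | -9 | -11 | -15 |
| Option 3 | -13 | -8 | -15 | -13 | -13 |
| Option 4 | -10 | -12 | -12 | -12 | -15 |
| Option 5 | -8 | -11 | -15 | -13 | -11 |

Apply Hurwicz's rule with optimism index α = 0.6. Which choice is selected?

Option 1: 0.6·(-7) + 0.4·(-14) = -9.8
Option 2: 0.6·(-8) + 0.4·(-15) = -10.8
Option 3: 0.6·(-8) + 0.4·(-15) = -10.8
Option 4: 0.6·(-10) + 0.4·(-15) = -12
Option 5: 0.6·(-8) + 0.4·(-15) = -10.8
Highest Hurwicz score = -9.8 → Option 1.

Option 1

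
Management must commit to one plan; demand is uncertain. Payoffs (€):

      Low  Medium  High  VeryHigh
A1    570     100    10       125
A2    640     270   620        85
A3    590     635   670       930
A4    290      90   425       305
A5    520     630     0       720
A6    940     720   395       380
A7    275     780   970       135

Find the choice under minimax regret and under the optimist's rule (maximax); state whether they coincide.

Column bests: Low=940, Medium=780, High=970, VeryHigh=930.
A1 regrets: 370, 680, 960, 805 → max 960
A2 regrets: 300, 510, 350, 845 → max 845
A3 regrets: 350, 145, 300, 0 → max 350
A4 regrets: 650, 690, 545, 625 → max 690
A5 regrets: 420, 150, 970, 210 → max 970
A6 regrets: 0, 60, 575, 550 → max 575
A7 regrets: 665, 0, 0, 795 → max 795
Smallest max regret = 350 → A3.
Row maxima: A1=570, A2=640, A3=930, A4=425, A5=720, A6=940, A7=970
Best best-case = 970 → A7.

minimax regret → A3; maximax → A7 (disagree)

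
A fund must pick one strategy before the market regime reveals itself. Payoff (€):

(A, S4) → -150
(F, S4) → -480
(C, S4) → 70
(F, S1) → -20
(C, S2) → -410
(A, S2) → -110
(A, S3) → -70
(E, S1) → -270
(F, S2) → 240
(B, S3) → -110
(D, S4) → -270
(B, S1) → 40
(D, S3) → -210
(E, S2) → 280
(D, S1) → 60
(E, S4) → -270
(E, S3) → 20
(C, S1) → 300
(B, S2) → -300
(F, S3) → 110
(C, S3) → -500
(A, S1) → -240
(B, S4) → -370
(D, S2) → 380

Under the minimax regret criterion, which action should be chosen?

Column bests: S1=300, S2=380, S3=110, S4=70.
A regrets: 540, 490, 180, 220 → max 540
B regrets: 260, 680, 220, 440 → max 680
C regrets: 0, 790, 610, 0 → max 790
D regrets: 240, 0, 320, 340 → max 340
E regrets: 570, 100, 90, 340 → max 570
F regrets: 320, 140, 0, 550 → max 550
Smallest max regret = 340 → D.

D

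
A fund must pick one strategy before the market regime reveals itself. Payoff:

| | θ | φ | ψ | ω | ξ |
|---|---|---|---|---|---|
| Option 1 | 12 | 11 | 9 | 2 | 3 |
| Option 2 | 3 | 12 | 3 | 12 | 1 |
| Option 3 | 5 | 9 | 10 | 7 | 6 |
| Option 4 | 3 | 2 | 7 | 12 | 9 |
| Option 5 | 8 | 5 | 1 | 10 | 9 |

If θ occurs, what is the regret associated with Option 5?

Best payoff under θ is 12.
Regret = 12 − 8 = 4.

4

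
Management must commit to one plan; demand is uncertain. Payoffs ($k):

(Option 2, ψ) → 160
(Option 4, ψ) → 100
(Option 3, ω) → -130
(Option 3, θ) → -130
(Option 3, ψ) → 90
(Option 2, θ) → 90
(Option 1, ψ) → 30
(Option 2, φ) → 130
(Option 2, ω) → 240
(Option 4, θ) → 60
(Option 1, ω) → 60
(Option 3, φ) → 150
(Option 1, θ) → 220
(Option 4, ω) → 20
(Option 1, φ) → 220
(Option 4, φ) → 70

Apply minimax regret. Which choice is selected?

Option 2

Column bests: θ=220, φ=220, ψ=160, ω=240.
Option 1 regrets: 0, 0, 130, 180 → max 180
Option 2 regrets: 130, 90, 0, 0 → max 130
Option 3 regrets: 350, 70, 70, 370 → max 370
Option 4 regrets: 160, 150, 60, 220 → max 220
Smallest max regret = 130 → Option 2.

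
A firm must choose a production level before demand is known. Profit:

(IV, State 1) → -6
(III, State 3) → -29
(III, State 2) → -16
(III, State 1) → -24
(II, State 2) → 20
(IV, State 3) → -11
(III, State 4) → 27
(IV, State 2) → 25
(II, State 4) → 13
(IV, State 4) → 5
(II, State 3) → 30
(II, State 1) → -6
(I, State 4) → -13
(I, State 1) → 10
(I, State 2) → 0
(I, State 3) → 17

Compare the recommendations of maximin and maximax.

Row minima: I=-13, II=-6, III=-29, IV=-11
Best worst-case = -6 → II.
Row maxima: I=17, II=30, III=27, IV=25
Best best-case = 30 → II.

maximin → II; maximax → II (agree)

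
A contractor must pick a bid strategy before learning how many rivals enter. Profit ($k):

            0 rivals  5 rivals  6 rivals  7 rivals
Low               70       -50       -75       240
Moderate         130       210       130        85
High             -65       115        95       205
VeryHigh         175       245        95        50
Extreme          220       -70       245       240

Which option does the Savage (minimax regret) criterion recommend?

Moderate

Column bests: 0 rivals=220, 5 rivals=245, 6 rivals=245, 7 rivals=240.
Low regrets: 150, 295, 320, 0 → max 320
Moderate regrets: 90, 35, 115, 155 → max 155
High regrets: 285, 130, 150, 35 → max 285
VeryHigh regrets: 45, 0, 150, 190 → max 190
Extreme regrets: 0, 315, 0, 0 → max 315
Smallest max regret = 155 → Moderate.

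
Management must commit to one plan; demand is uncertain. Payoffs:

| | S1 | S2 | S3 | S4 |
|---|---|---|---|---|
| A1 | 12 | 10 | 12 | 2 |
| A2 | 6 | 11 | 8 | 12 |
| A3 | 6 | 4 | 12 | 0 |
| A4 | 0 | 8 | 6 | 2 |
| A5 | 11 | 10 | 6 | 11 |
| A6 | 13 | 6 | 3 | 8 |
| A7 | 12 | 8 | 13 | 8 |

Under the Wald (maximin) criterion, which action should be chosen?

Row minima: A1=2, A2=6, A3=0, A4=0, A5=6, A6=3, A7=8
Best worst-case = 8 → A7.

A7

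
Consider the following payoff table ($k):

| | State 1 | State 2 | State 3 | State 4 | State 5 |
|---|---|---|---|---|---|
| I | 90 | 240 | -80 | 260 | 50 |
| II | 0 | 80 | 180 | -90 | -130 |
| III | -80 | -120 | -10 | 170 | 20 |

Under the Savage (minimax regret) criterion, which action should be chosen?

Column bests: State 1=90, State 2=240, State 3=180, State 4=260, State 5=50.
I regrets: 0, 0, 260, 0, 0 → max 260
II regrets: 90, 160, 0, 350, 180 → max 350
III regrets: 170, 360, 190, 90, 30 → max 360
Smallest max regret = 260 → I.

I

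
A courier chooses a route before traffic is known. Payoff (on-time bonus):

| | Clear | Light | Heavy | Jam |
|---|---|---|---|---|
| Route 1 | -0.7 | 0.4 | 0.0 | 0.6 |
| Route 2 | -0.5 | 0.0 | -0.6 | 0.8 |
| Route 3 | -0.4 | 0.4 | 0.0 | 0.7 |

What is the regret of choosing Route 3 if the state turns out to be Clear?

Best payoff under Clear is -0.4.
Regret = -0.4 − (-0.4) = 0.0.

0.0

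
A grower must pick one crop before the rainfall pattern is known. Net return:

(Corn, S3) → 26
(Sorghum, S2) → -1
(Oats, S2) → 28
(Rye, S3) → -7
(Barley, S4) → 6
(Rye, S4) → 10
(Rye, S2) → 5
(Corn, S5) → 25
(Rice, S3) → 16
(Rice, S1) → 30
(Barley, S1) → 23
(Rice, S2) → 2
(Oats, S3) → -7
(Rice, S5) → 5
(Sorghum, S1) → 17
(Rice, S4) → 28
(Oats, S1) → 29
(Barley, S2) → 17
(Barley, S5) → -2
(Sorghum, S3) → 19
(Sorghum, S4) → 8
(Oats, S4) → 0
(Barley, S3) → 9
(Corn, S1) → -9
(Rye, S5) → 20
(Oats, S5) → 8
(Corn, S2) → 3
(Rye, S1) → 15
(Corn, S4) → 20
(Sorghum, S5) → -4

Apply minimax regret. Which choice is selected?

Rice

Column bests: S1=30, S2=28, S3=26, S4=28, S5=25.
Oats regrets: 1, 0, 33, 28, 17 → max 33
Barley regrets: 7, 11, 17, 22, 27 → max 27
Rice regrets: 0, 26, 10, 0, 20 → max 26
Corn regrets: 39, 25, 0, 8, 0 → max 39
Sorghum regrets: 13, 29, 7, 20, 29 → max 29
Rye regrets: 15, 23, 33, 18, 5 → max 33
Smallest max regret = 26 → Rice.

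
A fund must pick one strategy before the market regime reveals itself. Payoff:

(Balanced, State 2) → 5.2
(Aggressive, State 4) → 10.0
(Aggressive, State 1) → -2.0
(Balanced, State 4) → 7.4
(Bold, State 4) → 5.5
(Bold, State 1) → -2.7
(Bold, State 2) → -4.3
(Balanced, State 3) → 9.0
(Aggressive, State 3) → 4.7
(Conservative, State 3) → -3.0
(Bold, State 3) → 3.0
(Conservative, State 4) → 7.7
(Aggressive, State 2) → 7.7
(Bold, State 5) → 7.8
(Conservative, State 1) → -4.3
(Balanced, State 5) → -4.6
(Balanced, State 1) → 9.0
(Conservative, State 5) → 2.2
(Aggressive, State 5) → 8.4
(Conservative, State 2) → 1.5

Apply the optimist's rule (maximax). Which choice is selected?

Row maxima: Conservative=7.7, Balanced=9.0, Aggressive=10.0, Bold=7.8
Best best-case = 10.0 → Aggressive.

Aggressive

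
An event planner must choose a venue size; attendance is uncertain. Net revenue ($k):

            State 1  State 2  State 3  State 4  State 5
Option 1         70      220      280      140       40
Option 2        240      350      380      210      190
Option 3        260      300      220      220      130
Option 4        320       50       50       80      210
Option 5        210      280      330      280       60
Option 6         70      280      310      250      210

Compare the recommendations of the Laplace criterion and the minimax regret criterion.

laplace → Option 2; minimax regret → Option 2 (agree)

Row averages: Option 1=150, Option 2=274, Option 3=226, Option 4=142, Option 5=232, Option 6=224
Highest average = 274 → Option 2.
Column bests: State 1=320, State 2=350, State 3=380, State 4=280, State 5=210.
Option 1 regrets: 250, 130, 100, 140, 170 → max 250
Option 2 regrets: 80, 0, 0, 70, 20 → max 80
Option 3 regrets: 60, 50, 160, 60, 80 → max 160
Option 4 regrets: 0, 300, 330, 200, 0 → max 330
Option 5 regrets: 110, 70, 50, 0, 150 → max 150
Option 6 regrets: 250, 70, 70, 30, 0 → max 250
Smallest max regret = 80 → Option 2.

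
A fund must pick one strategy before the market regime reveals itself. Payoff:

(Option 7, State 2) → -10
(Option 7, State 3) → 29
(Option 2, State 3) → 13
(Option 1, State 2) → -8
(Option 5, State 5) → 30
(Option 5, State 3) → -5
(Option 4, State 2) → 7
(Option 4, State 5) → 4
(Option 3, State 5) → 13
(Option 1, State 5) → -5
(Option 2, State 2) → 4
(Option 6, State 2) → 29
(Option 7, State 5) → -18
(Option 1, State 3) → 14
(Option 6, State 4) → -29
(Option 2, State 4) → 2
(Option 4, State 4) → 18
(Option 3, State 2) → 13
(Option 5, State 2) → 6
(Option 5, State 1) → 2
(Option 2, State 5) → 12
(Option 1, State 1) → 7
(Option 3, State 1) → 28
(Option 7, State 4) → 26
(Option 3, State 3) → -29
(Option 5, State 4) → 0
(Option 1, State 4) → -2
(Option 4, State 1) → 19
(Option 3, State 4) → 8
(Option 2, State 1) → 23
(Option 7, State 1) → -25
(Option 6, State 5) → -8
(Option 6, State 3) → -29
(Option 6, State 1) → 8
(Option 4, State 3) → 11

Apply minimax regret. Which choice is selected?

Option 2

Column bests: State 1=28, State 2=29, State 3=29, State 4=26, State 5=30.
Option 1 regrets: 21, 37, 15, 28, 35 → max 37
Option 2 regrets: 5, 25, 16, 24, 18 → max 25
Option 3 regrets: 0, 16, 58, 18, 17 → max 58
Option 4 regrets: 9, 22, 18, 8, 26 → max 26
Option 5 regrets: 26, 23, 34, 26, 0 → max 34
Option 6 regrets: 20, 0, 58, 55, 38 → max 58
Option 7 regrets: 53, 39, 0, 0, 48 → max 53
Smallest max regret = 25 → Option 2.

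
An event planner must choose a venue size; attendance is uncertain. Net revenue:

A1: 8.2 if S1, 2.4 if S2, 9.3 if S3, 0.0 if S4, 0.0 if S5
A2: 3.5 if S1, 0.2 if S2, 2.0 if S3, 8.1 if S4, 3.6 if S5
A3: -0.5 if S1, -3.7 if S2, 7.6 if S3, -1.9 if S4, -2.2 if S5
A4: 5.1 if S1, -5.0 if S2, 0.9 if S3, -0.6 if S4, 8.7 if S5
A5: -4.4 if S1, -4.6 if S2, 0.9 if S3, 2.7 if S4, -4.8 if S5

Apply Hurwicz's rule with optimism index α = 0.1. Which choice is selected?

A1: 0.1·9.3 + 0.9·0.0 = 0.93
A2: 0.1·8.1 + 0.9·0.2 = 0.99
A3: 0.1·7.6 + 0.9·(-3.7) = -2.57
A4: 0.1·8.7 + 0.9·(-5.0) = -3.63
A5: 0.1·2.7 + 0.9·(-4.8) = -4.05
Highest Hurwicz score = 0.99 → A2.

A2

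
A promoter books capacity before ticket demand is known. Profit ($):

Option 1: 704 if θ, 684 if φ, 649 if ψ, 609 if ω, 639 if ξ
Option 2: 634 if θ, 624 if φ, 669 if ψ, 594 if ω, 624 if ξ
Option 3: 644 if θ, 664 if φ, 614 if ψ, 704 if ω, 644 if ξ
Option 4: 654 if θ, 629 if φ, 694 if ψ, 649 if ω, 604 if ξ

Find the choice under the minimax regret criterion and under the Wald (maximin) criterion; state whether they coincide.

minimax regret → Option 4; maximin → Option 3 (disagree)

Column bests: θ=704, φ=684, ψ=694, ω=704, ξ=644.
Option 1 regrets: 0, 0, 45, 95, 5 → max 95
Option 2 regrets: 70, 60, 25, 110, 20 → max 110
Option 3 regrets: 60, 20, 80, 0, 0 → max 80
Option 4 regrets: 50, 55, 0, 55, 40 → max 55
Smallest max regret = 55 → Option 4.
Row minima: Option 1=609, Option 2=594, Option 3=614, Option 4=604
Best worst-case = 614 → Option 3.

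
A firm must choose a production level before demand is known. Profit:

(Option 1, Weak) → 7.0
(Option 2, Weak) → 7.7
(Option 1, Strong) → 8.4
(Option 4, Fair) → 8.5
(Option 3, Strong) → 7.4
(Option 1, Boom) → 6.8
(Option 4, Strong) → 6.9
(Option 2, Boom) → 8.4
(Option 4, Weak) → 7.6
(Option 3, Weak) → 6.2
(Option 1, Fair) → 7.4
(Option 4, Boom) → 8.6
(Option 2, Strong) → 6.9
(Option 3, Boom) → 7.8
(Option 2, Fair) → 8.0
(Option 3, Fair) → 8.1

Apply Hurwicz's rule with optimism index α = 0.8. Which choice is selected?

Option 1: 0.8·8.4 + 0.2·6.8 = 8.08
Option 2: 0.8·8.4 + 0.2·6.9 = 8.1
Option 3: 0.8·8.1 + 0.2·6.2 = 7.72
Option 4: 0.8·8.6 + 0.2·6.9 = 8.26
Highest Hurwicz score = 8.26 → Option 4.

Option 4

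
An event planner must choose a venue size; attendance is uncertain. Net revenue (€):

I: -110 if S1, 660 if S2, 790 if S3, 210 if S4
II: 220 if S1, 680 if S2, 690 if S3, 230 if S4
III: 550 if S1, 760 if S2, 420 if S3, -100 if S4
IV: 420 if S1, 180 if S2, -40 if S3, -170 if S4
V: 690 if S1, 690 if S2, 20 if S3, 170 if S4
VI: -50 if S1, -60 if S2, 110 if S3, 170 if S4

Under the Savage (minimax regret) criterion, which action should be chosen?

III

Column bests: S1=690, S2=760, S3=790, S4=230.
I regrets: 800, 100, 0, 20 → max 800
II regrets: 470, 80, 100, 0 → max 470
III regrets: 140, 0, 370, 330 → max 370
IV regrets: 270, 580, 830, 400 → max 830
V regrets: 0, 70, 770, 60 → max 770
VI regrets: 740, 820, 680, 60 → max 820
Smallest max regret = 370 → III.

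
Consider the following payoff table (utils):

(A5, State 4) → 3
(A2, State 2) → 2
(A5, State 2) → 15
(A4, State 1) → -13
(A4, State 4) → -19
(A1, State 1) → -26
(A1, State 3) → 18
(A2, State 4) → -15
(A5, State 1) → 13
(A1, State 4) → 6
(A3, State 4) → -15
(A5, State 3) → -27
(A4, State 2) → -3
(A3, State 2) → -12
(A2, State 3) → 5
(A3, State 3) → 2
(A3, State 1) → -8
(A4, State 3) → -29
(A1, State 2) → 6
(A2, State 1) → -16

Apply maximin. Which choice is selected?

Row minima: A1=-26, A2=-16, A3=-15, A4=-29, A5=-27
Best worst-case = -15 → A3.

A3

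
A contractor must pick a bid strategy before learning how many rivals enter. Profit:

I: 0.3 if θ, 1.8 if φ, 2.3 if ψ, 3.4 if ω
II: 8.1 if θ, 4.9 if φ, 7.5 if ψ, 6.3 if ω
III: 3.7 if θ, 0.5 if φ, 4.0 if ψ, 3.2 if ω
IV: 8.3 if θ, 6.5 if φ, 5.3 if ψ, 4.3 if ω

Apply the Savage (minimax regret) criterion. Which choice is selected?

II

Column bests: θ=8.3, φ=6.5, ψ=7.5, ω=6.3.
I regrets: 8.0, 4.7, 5.2, 2.9 → max 8.0
II regrets: 0.2, 1.6, 0.0, 0.0 → max 1.6
III regrets: 4.6, 6.0, 3.5, 3.1 → max 6.0
IV regrets: 0.0, 0.0, 2.2, 2.0 → max 2.2
Smallest max regret = 1.6 → II.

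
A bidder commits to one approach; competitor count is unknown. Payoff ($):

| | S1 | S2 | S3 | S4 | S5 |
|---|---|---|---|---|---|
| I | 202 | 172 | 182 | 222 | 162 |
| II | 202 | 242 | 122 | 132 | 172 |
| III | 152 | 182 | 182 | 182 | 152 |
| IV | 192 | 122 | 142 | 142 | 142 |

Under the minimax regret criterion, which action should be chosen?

Column bests: S1=202, S2=242, S3=182, S4=222, S5=172.
I regrets: 0, 70, 0, 0, 10 → max 70
II regrets: 0, 0, 60, 90, 0 → max 90
III regrets: 50, 60, 0, 40, 20 → max 60
IV regrets: 10, 120, 40, 80, 30 → max 120
Smallest max regret = 60 → III.

III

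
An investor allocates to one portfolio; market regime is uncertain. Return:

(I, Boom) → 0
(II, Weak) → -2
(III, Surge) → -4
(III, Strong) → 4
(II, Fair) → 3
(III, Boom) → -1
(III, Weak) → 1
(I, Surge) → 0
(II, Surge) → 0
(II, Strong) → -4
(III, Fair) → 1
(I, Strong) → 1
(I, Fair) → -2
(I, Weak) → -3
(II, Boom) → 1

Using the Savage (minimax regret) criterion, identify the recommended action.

Column bests: Weak=1, Fair=3, Strong=4, Boom=1, Surge=0.
I regrets: 4, 5, 3, 1, 0 → max 5
II regrets: 3, 0, 8, 0, 0 → max 8
III regrets: 0, 2, 0, 2, 4 → max 4
Smallest max regret = 4 → III.

III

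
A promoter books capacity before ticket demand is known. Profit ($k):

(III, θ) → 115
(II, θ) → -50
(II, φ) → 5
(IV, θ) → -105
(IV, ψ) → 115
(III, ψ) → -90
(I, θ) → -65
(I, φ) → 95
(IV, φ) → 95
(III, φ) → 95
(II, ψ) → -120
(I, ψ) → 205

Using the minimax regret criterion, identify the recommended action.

I

Column bests: θ=115, φ=95, ψ=205.
I regrets: 180, 0, 0 → max 180
II regrets: 165, 90, 325 → max 325
III regrets: 0, 0, 295 → max 295
IV regrets: 220, 0, 90 → max 220
Smallest max regret = 180 → I.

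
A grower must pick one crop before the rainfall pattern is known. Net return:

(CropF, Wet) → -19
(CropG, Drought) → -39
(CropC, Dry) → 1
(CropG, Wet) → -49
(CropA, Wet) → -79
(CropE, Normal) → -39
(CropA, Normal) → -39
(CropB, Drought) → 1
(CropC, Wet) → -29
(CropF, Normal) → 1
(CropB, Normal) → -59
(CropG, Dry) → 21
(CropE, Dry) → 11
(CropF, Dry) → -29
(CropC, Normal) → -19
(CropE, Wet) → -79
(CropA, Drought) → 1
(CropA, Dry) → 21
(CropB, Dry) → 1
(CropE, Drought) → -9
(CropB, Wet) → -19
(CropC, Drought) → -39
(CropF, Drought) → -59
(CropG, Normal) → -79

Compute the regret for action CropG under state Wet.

30

Best payoff under Wet is -19.
Regret = -19 − (-49) = 30.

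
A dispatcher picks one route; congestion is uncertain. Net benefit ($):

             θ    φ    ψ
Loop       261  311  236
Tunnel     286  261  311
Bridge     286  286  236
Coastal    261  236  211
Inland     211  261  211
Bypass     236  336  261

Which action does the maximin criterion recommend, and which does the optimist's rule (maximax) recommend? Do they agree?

Row minima: Loop=236, Tunnel=261, Bridge=236, Coastal=211, Inland=211, Bypass=236
Best worst-case = 261 → Tunnel.
Row maxima: Loop=311, Tunnel=311, Bridge=286, Coastal=261, Inland=261, Bypass=336
Best best-case = 336 → Bypass.

maximin → Tunnel; maximax → Bypass (disagree)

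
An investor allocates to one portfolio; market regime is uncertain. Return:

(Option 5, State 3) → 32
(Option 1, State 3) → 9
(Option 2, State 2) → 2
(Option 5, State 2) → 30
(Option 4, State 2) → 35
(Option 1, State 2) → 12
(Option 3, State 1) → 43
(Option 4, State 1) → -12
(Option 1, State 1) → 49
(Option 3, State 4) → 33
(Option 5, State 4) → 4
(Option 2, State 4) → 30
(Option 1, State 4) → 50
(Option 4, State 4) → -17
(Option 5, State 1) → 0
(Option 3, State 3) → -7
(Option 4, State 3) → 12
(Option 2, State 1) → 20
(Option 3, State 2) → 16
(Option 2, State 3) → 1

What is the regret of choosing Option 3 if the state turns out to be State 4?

Best payoff under State 4 is 50.
Regret = 50 − 33 = 17.

17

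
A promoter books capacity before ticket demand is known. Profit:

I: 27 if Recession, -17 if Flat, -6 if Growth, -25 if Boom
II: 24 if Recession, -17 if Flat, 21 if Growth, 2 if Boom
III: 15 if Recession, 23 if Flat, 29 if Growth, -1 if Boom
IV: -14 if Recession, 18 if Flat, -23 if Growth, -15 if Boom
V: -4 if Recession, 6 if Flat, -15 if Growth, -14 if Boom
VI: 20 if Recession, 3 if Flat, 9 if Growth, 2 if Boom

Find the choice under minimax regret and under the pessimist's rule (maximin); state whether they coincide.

Column bests: Recession=27, Flat=23, Growth=29, Boom=2.
I regrets: 0, 40, 35, 27 → max 40
II regrets: 3, 40, 8, 0 → max 40
III regrets: 12, 0, 0, 3 → max 12
IV regrets: 41, 5, 52, 17 → max 52
V regrets: 31, 17, 44, 16 → max 44
VI regrets: 7, 20, 20, 0 → max 20
Smallest max regret = 12 → III.
Row minima: I=-25, II=-17, III=-1, IV=-23, V=-15, VI=2
Best worst-case = 2 → VI.

minimax regret → III; maximin → VI (disagree)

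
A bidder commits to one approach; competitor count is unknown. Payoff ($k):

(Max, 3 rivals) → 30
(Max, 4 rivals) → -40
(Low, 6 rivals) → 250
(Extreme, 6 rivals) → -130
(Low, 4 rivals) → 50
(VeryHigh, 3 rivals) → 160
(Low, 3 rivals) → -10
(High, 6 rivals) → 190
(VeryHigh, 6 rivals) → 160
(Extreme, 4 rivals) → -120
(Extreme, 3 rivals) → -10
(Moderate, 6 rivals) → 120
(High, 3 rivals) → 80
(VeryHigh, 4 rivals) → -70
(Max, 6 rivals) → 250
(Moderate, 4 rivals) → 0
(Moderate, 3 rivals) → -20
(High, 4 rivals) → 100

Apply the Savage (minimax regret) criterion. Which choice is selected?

High

Column bests: 3 rivals=160, 4 rivals=100, 6 rivals=250.
Low regrets: 170, 50, 0 → max 170
Moderate regrets: 180, 100, 130 → max 180
High regrets: 80, 0, 60 → max 80
VeryHigh regrets: 0, 170, 90 → max 170
Extreme regrets: 170, 220, 380 → max 380
Max regrets: 130, 140, 0 → max 140
Smallest max regret = 80 → High.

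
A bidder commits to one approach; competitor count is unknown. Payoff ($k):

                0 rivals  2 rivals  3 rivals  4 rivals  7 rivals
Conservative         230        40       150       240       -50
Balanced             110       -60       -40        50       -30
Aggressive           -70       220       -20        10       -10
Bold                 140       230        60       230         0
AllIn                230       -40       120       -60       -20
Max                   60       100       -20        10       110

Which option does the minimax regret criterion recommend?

Bold

Column bests: 0 rivals=230, 2 rivals=230, 3 rivals=150, 4 rivals=240, 7 rivals=110.
Conservative regrets: 0, 190, 0, 0, 160 → max 190
Balanced regrets: 120, 290, 190, 190, 140 → max 290
Aggressive regrets: 300, 10, 170, 230, 120 → max 300
Bold regrets: 90, 0, 90, 10, 110 → max 110
AllIn regrets: 0, 270, 30, 300, 130 → max 300
Max regrets: 170, 130, 170, 230, 0 → max 230
Smallest max regret = 110 → Bold.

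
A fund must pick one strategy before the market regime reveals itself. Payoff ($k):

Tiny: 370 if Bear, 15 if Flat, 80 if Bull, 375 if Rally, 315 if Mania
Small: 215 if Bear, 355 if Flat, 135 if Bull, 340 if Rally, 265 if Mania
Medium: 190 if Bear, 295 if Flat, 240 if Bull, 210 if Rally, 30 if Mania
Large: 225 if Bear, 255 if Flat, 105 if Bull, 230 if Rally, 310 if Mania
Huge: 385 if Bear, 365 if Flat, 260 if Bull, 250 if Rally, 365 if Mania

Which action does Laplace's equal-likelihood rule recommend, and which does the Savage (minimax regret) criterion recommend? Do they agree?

laplace → Huge; minimax regret → Huge (agree)

Row averages: Tiny=231, Small=262, Medium=193, Large=225, Huge=325
Highest average = 325 → Huge.
Column bests: Bear=385, Flat=365, Bull=260, Rally=375, Mania=365.
Tiny regrets: 15, 350, 180, 0, 50 → max 350
Small regrets: 170, 10, 125, 35, 100 → max 170
Medium regrets: 195, 70, 20, 165, 335 → max 335
Large regrets: 160, 110, 155, 145, 55 → max 160
Huge regrets: 0, 0, 0, 125, 0 → max 125
Smallest max regret = 125 → Huge.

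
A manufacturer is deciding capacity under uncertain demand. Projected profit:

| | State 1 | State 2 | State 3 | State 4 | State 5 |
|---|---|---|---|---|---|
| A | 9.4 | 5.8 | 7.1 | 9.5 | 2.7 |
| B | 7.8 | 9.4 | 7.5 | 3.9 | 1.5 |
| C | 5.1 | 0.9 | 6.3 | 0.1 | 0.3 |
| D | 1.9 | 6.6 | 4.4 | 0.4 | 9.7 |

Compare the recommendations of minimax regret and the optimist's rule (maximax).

minimax regret → A; maximax → D (disagree)

Column bests: State 1=9.4, State 2=9.4, State 3=7.5, State 4=9.5, State 5=9.7.
A regrets: 0.0, 3.6, 0.4, 0.0, 7.0 → max 7.0
B regrets: 1.6, 0.0, 0.0, 5.6, 8.2 → max 8.2
C regrets: 4.3, 8.5, 1.2, 9.4, 9.4 → max 9.4
D regrets: 7.5, 2.8, 3.1, 9.1, 0.0 → max 9.1
Smallest max regret = 7.0 → A.
Row maxima: A=9.5, B=9.4, C=6.3, D=9.7
Best best-case = 9.7 → D.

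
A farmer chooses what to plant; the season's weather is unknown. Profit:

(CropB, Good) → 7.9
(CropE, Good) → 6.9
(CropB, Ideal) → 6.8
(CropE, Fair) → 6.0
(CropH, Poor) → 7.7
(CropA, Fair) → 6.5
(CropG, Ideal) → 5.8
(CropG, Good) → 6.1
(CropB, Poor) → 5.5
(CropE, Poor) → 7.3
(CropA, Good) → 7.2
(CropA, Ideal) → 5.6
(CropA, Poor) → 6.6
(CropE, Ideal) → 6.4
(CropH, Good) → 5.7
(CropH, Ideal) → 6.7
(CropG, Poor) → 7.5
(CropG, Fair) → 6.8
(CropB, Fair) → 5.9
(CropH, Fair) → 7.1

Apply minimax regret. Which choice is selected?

Column bests: Poor=7.7, Fair=7.1, Good=7.9, Ideal=6.8.
CropE regrets: 0.4, 1.1, 1.0, 0.4 → max 1.1
CropG regrets: 0.2, 0.3, 1.8, 1.0 → max 1.8
CropA regrets: 1.1, 0.6, 0.7, 1.2 → max 1.2
CropH regrets: 0.0, 0.0, 2.2, 0.1 → max 2.2
CropB regrets: 2.2, 1.2, 0.0, 0.0 → max 2.2
Smallest max regret = 1.1 → CropE.

CropE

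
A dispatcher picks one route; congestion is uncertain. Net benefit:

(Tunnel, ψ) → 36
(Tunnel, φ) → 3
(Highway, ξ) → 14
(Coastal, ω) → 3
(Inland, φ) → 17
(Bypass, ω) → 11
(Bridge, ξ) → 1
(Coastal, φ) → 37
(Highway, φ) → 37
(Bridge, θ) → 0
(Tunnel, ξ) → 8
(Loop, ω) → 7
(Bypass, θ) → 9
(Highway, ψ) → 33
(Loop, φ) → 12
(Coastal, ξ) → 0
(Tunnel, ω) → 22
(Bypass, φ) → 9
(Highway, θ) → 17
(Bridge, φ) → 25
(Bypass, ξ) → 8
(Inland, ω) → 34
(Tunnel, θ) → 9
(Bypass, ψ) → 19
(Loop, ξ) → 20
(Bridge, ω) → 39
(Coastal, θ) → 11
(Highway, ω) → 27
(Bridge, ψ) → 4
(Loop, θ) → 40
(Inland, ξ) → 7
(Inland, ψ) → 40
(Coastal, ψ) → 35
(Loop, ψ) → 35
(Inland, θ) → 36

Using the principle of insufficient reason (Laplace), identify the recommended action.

Inland

Row averages: Bypass=11.2, Highway=25.6, Loop=22.8, Inland=26.8, Tunnel=15.6, Bridge=13.8, Coastal=17.2
Highest average = 26.8 → Inland.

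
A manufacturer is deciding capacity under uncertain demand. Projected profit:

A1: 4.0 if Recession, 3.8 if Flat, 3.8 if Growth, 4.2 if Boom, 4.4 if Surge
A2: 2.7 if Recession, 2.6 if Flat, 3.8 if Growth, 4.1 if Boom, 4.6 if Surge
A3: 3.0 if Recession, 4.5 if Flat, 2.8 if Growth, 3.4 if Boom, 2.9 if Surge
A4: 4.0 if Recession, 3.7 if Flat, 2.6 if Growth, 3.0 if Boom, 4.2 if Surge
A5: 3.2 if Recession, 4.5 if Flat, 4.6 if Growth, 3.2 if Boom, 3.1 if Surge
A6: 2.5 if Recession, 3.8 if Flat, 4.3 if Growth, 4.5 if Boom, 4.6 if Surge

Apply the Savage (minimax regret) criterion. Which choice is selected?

A1

Column bests: Recession=4.0, Flat=4.5, Growth=4.6, Boom=4.5, Surge=4.6.
A1 regrets: 0.0, 0.7, 0.8, 0.3, 0.2 → max 0.8
A2 regrets: 1.3, 1.9, 0.8, 0.4, 0.0 → max 1.9
A3 regrets: 1.0, 0.0, 1.8, 1.1, 1.7 → max 1.8
A4 regrets: 0.0, 0.8, 2.0, 1.5, 0.4 → max 2.0
A5 regrets: 0.8, 0.0, 0.0, 1.3, 1.5 → max 1.5
A6 regrets: 1.5, 0.7, 0.3, 0.0, 0.0 → max 1.5
Smallest max regret = 0.8 → A1.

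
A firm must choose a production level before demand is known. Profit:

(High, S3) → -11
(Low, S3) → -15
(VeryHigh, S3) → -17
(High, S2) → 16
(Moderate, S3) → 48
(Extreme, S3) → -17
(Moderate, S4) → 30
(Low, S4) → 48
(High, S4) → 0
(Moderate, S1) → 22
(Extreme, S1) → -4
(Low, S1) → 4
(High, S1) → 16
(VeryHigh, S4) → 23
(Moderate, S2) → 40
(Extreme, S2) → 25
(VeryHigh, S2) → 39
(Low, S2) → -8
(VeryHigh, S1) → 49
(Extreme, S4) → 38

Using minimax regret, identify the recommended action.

Moderate

Column bests: S1=49, S2=40, S3=48, S4=48.
Low regrets: 45, 48, 63, 0 → max 63
Moderate regrets: 27, 0, 0, 18 → max 27
High regrets: 33, 24, 59, 48 → max 59
VeryHigh regrets: 0, 1, 65, 25 → max 65
Extreme regrets: 53, 15, 65, 10 → max 65
Smallest max regret = 27 → Moderate.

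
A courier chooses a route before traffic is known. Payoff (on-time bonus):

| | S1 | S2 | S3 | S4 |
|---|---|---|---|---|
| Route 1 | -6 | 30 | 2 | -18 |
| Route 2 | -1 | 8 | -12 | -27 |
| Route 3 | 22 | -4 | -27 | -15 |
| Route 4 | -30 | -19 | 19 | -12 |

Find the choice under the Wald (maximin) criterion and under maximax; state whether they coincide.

maximin → Route 1; maximax → Route 1 (agree)

Row minima: Route 1=-18, Route 2=-27, Route 3=-27, Route 4=-30
Best worst-case = -18 → Route 1.
Row maxima: Route 1=30, Route 2=8, Route 3=22, Route 4=19
Best best-case = 30 → Route 1.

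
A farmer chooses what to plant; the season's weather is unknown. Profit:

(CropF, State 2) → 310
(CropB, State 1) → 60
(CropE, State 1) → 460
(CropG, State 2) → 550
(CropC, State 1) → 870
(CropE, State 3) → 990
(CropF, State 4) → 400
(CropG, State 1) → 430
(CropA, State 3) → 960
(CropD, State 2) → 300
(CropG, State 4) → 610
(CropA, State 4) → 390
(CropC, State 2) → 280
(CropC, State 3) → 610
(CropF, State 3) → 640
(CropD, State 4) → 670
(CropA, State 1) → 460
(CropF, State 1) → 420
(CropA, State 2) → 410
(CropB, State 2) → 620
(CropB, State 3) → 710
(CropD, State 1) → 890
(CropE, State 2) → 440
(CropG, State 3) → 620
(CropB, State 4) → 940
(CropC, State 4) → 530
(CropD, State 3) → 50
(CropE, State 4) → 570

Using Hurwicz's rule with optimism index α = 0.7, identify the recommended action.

CropD: 0.7·890 + 0.3·50 = 638
CropB: 0.7·940 + 0.3·60 = 676
CropG: 0.7·620 + 0.3·430 = 563
CropC: 0.7·870 + 0.3·280 = 693
CropA: 0.7·960 + 0.3·390 = 789
CropE: 0.7·990 + 0.3·440 = 825
CropF: 0.7·640 + 0.3·310 = 541
Highest Hurwicz score = 825 → CropE.

CropE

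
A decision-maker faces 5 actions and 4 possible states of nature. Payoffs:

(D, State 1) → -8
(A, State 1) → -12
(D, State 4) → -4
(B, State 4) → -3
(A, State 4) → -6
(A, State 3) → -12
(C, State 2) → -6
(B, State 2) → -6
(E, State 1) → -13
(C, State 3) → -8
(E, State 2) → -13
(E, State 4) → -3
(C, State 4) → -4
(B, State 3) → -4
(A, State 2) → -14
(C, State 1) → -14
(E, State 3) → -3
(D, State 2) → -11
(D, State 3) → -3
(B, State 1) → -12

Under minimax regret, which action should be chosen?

B

Column bests: State 1=-8, State 2=-6, State 3=-3, State 4=-3.
A regrets: 4, 8, 9, 3 → max 9
B regrets: 4, 0, 1, 0 → max 4
C regrets: 6, 0, 5, 1 → max 6
D regrets: 0, 5, 0, 1 → max 5
E regrets: 5, 7, 0, 0 → max 7
Smallest max regret = 4 → B.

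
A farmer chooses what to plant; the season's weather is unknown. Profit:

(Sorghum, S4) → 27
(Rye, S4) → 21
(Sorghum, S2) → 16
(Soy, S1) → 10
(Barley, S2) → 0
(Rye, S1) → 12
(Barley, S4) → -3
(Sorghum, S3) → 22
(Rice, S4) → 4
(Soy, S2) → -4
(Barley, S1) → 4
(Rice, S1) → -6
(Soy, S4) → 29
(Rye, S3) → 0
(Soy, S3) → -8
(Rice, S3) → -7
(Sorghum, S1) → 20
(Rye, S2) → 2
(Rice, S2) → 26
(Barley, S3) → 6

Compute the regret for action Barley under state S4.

Best payoff under S4 is 29.
Regret = 29 − (-3) = 32.

32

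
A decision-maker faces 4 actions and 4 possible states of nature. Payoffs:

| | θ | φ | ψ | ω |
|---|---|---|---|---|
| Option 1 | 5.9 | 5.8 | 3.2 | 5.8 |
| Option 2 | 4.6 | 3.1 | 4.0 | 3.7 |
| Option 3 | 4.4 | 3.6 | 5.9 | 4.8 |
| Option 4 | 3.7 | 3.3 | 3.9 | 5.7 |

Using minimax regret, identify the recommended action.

Option 3

Column bests: θ=5.9, φ=5.8, ψ=5.9, ω=5.8.
Option 1 regrets: 0.0, 0.0, 2.7, 0.0 → max 2.7
Option 2 regrets: 1.3, 2.7, 1.9, 2.1 → max 2.7
Option 3 regrets: 1.5, 2.2, 0.0, 1.0 → max 2.2
Option 4 regrets: 2.2, 2.5, 2.0, 0.1 → max 2.5
Smallest max regret = 2.2 → Option 3.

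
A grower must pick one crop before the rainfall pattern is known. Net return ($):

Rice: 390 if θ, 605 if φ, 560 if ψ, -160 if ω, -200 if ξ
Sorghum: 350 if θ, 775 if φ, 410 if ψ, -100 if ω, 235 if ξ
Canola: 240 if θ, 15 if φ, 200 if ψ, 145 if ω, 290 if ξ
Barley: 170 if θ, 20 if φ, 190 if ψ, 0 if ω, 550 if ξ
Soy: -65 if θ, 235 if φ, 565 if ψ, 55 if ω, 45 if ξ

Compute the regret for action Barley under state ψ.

375

Best payoff under ψ is 565.
Regret = 565 − 190 = 375.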